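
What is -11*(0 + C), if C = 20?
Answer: -220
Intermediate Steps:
-11*(0 + C) = -11*(0 + 20) = -11*20 = -220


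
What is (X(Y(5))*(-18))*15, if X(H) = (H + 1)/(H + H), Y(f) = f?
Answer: -162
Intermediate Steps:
X(H) = (1 + H)/(2*H) (X(H) = (1 + H)/((2*H)) = (1 + H)*(1/(2*H)) = (1 + H)/(2*H))
(X(Y(5))*(-18))*15 = (((½)*(1 + 5)/5)*(-18))*15 = (((½)*(⅕)*6)*(-18))*15 = ((⅗)*(-18))*15 = -54/5*15 = -162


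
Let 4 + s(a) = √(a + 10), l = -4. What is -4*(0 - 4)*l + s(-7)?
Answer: -68 + √3 ≈ -66.268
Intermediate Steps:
s(a) = -4 + √(10 + a) (s(a) = -4 + √(a + 10) = -4 + √(10 + a))
-4*(0 - 4)*l + s(-7) = -4*(0 - 4)*(-4) + (-4 + √(10 - 7)) = -(-16)*(-4) + (-4 + √3) = -4*16 + (-4 + √3) = -64 + (-4 + √3) = -68 + √3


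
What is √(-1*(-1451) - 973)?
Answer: √478 ≈ 21.863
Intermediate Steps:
√(-1*(-1451) - 973) = √(1451 - 973) = √478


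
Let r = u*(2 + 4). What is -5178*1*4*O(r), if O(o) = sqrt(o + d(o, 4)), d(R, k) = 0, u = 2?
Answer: -41424*sqrt(3) ≈ -71749.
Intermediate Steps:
r = 12 (r = 2*(2 + 4) = 2*6 = 12)
O(o) = sqrt(o) (O(o) = sqrt(o + 0) = sqrt(o))
-5178*1*4*O(r) = -5178*1*4*sqrt(12) = -20712*2*sqrt(3) = -41424*sqrt(3)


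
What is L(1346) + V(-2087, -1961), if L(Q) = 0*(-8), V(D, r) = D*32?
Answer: -66784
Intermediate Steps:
V(D, r) = 32*D
L(Q) = 0
L(1346) + V(-2087, -1961) = 0 + 32*(-2087) = 0 - 66784 = -66784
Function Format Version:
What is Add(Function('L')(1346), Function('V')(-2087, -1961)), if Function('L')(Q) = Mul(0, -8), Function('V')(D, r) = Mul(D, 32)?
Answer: -66784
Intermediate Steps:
Function('V')(D, r) = Mul(32, D)
Function('L')(Q) = 0
Add(Function('L')(1346), Function('V')(-2087, -1961)) = Add(0, Mul(32, -2087)) = Add(0, -66784) = -66784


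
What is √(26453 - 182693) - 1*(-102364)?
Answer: 102364 + 12*I*√1085 ≈ 1.0236e+5 + 395.27*I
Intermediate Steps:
√(26453 - 182693) - 1*(-102364) = √(-156240) + 102364 = 12*I*√1085 + 102364 = 102364 + 12*I*√1085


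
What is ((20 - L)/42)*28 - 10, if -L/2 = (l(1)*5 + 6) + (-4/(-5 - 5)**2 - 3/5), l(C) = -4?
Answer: -1214/75 ≈ -16.187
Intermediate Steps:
L = 732/25 (L = -2*((-4*5 + 6) + (-4/(-5 - 5)**2 - 3/5)) = -2*((-20 + 6) + (-4/((-10)**2) - 3*1/5)) = -2*(-14 + (-4/100 - 3/5)) = -2*(-14 + (-4*1/100 - 3/5)) = -2*(-14 + (-1/25 - 3/5)) = -2*(-14 - 16/25) = -2*(-366/25) = 732/25 ≈ 29.280)
((20 - L)/42)*28 - 10 = ((20 - 1*732/25)/42)*28 - 10 = ((20 - 732/25)*(1/42))*28 - 10 = -232/25*1/42*28 - 10 = -116/525*28 - 10 = -464/75 - 10 = -1214/75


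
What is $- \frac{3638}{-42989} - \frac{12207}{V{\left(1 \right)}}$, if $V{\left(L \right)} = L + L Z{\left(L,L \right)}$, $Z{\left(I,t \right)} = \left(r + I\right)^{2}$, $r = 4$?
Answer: $- \frac{40359395}{85978} \approx -469.42$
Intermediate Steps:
$Z{\left(I,t \right)} = \left(4 + I\right)^{2}$
$V{\left(L \right)} = L + L \left(4 + L\right)^{2}$
$- \frac{3638}{-42989} - \frac{12207}{V{\left(1 \right)}} = - \frac{3638}{-42989} - \frac{12207}{1 \left(1 + \left(4 + 1\right)^{2}\right)} = \left(-3638\right) \left(- \frac{1}{42989}\right) - \frac{12207}{1 \left(1 + 5^{2}\right)} = \frac{3638}{42989} - \frac{12207}{1 \left(1 + 25\right)} = \frac{3638}{42989} - \frac{12207}{1 \cdot 26} = \frac{3638}{42989} - \frac{12207}{26} = \frac{3638}{42989} - \frac{939}{2} = - \frac{40359395}{85978}$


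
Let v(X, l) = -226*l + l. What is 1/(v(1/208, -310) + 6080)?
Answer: 1/75830 ≈ 1.3187e-5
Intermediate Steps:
v(X, l) = -225*l
1/(v(1/208, -310) + 6080) = 1/(-225*(-310) + 6080) = 1/(69750 + 6080) = 1/75830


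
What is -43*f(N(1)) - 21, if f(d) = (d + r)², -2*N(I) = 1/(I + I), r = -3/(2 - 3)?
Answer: -5539/16 ≈ -346.19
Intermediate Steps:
r = 3 (r = -3/(-1) = -3*(-1) = 3)
N(I) = -1/(4*I) (N(I) = -1/(2*(I + I)) = -1/(2*I)/2 = -1/(4*I))
f(d) = (3 + d)² (f(d) = (d + 3)² = (3 + d)²)
-43*f(N(1)) - 21 = -43*(3 - ¼/1)² - 21 = -43*(3 - ¼*1)² - 21 = -43*(3 - ¼)² - 21 = -43*(11/4)² - 21 = -43*121/16 - 21 = -5203/16 - 21 = -5539/16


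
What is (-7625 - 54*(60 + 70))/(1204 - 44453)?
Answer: 14645/43249 ≈ 0.33862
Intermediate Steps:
(-7625 - 54*(60 + 70))/(1204 - 44453) = (-7625 - 54*130)/(-43249) = (-7625 - 7020)*(-1/43249) = -14645*(-1/43249) = 14645/43249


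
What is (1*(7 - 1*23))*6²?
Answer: -576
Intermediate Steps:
(1*(7 - 1*23))*6² = (1*(7 - 23))*36 = (1*(-16))*36 = -16*36 = -576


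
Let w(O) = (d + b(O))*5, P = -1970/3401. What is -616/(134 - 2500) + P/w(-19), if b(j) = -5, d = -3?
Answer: 631869/2299076 ≈ 0.27484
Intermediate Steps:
P = -1970/3401 (P = -1970*1/3401 = -1970/3401 ≈ -0.57924)
w(O) = -40 (w(O) = (-3 - 5)*5 = -8*5 = -40)
-616/(134 - 2500) + P/w(-19) = -616/(134 - 2500) - 1970/3401/(-40) = -616/(-2366) - 1970/3401*(-1/40) = -616*(-1/2366) + 197/13604 = 44/169 + 197/13604 = 631869/2299076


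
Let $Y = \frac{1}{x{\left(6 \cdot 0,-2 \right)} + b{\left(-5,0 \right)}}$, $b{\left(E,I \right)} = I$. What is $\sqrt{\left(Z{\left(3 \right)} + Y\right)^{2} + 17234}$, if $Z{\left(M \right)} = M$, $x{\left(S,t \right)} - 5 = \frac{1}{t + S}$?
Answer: $\frac{\sqrt{1396795}}{9} \approx 131.32$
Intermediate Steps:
$x{\left(S,t \right)} = 5 + \frac{1}{S + t}$ ($x{\left(S,t \right)} = 5 + \frac{1}{t + S} = 5 + \frac{1}{S + t}$)
$Y = \frac{2}{9}$ ($Y = \frac{1}{\frac{1 + 5 \cdot 6 \cdot 0 + 5 \left(-2\right)}{6 \cdot 0 - 2} + 0} = \frac{1}{\frac{1 + 5 \cdot 0 - 10}{0 - 2} + 0} = \frac{1}{\frac{1 + 0 - 10}{-2} + 0} = \frac{1}{\left(- \frac{1}{2}\right) \left(-9\right) + 0} = \frac{1}{\frac{9}{2} + 0} = \frac{1}{\frac{9}{2}} = \frac{2}{9} \approx 0.22222$)
$\sqrt{\left(Z{\left(3 \right)} + Y\right)^{2} + 17234} = \sqrt{\left(3 + \frac{2}{9}\right)^{2} + 17234} = \sqrt{\left(\frac{29}{9}\right)^{2} + 17234} = \sqrt{\frac{841}{81} + 17234} = \sqrt{\frac{1396795}{81}} = \frac{\sqrt{1396795}}{9}$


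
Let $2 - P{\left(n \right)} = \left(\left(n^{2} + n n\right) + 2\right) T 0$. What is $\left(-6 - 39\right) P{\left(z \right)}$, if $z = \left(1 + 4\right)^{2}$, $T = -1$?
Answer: $-90$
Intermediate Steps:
$z = 25$ ($z = 5^{2} = 25$)
$P{\left(n \right)} = 2$ ($P{\left(n \right)} = 2 - \left(\left(n^{2} + n n\right) + 2\right) \left(-1\right) 0 = 2 - \left(\left(n^{2} + n^{2}\right) + 2\right) \left(-1\right) 0 = 2 - \left(2 n^{2} + 2\right) \left(-1\right) 0 = 2 - \left(2 + 2 n^{2}\right) \left(-1\right) 0 = 2 - \left(-2 - 2 n^{2}\right) 0 = 2 - 0 = 2 + 0 = 2$)
$\left(-6 - 39\right) P{\left(z \right)} = \left(-6 - 39\right) 2 = \left(-45\right) 2 = -90$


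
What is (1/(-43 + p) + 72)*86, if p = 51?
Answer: 24811/4 ≈ 6202.8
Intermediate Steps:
(1/(-43 + p) + 72)*86 = (1/(-43 + 51) + 72)*86 = (1/8 + 72)*86 = (⅛ + 72)*86 = (577/8)*86 = 24811/4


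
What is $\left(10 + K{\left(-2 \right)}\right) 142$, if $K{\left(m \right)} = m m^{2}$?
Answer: $284$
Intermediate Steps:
$K{\left(m \right)} = m^{3}$
$\left(10 + K{\left(-2 \right)}\right) 142 = \left(10 + \left(-2\right)^{3}\right) 142 = \left(10 - 8\right) 142 = 2 \cdot 142 = 284$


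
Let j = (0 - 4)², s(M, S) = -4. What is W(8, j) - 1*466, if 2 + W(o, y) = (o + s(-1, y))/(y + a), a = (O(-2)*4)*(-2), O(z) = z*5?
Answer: -11231/24 ≈ -467.96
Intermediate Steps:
O(z) = 5*z
a = 80 (a = ((5*(-2))*4)*(-2) = -10*4*(-2) = -40*(-2) = 80)
j = 16 (j = (-4)² = 16)
W(o, y) = -2 + (-4 + o)/(80 + y) (W(o, y) = -2 + (o - 4)/(y + 80) = -2 + (-4 + o)/(80 + y))
W(8, j) - 1*466 = (-164 + 8 - 2*16)/(80 + 16) - 1*466 = (-164 + 8 - 32)/96 - 466 = (1/96)*(-188) - 466 = -47/24 - 466 = -11231/24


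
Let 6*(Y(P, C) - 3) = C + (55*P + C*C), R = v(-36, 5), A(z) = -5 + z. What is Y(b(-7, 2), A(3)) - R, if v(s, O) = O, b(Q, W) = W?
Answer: 50/3 ≈ 16.667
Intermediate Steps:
R = 5
Y(P, C) = 3 + C/6 + C²/6 + 55*P/6 (Y(P, C) = 3 + (C + (55*P + C*C))/6 = 3 + (C + (55*P + C²))/6 = 3 + (C + (C² + 55*P))/6 = 3 + (C + C² + 55*P)/6 = 3 + (C/6 + C²/6 + 55*P/6) = 3 + C/6 + C²/6 + 55*P/6)
Y(b(-7, 2), A(3)) - R = (3 + (-5 + 3)/6 + (-5 + 3)²/6 + (55/6)*2) - 1*5 = (3 + (⅙)*(-2) + (⅙)*(-2)² + 55/3) - 5 = (3 - ⅓ + (⅙)*4 + 55/3) - 5 = (3 - ⅓ + ⅔ + 55/3) - 5 = 65/3 - 5 = 50/3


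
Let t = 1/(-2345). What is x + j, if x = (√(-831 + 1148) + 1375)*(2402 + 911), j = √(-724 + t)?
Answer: 4555375 + 3313*√317 + I*√3981296445/2345 ≈ 4.6144e+6 + 26.907*I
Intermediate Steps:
t = -1/2345 ≈ -0.00042644
j = I*√3981296445/2345 (j = √(-724 - 1/2345) = √(-1697781/2345) = I*√3981296445/2345 ≈ 26.907*I)
x = 4555375 + 3313*√317 (x = (√317 + 1375)*3313 = (1375 + √317)*3313 = 4555375 + 3313*√317 ≈ 4.6144e+6)
x + j = (4555375 + 3313*√317) + I*√3981296445/2345 = 4555375 + 3313*√317 + I*√3981296445/2345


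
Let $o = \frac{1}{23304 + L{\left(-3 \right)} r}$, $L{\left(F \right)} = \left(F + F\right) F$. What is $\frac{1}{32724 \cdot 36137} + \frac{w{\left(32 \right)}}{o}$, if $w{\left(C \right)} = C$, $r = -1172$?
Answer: $\frac{83554054115329}{1182547188} \approx 70656.0$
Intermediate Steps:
$L{\left(F \right)} = 2 F^{2}$ ($L{\left(F \right)} = 2 F F = 2 F^{2}$)
$o = \frac{1}{2208}$ ($o = \frac{1}{23304 + 2 \left(-3\right)^{2} \left(-1172\right)} = \frac{1}{23304 + 2 \cdot 9 \left(-1172\right)} = \frac{1}{23304 + 18 \left(-1172\right)} = \frac{1}{23304 - 21096} = \frac{1}{2208} \approx 0.0004529$)
$\frac{1}{32724 \cdot 36137} + \frac{w{\left(32 \right)}}{o} = \frac{1}{32724 \cdot 36137} + 32 \frac{1}{\frac{1}{2208}} = \frac{1}{32724} \cdot \frac{1}{36137} + 32 \cdot 2208 = \frac{1}{1182547188} + 70656 = \frac{83554054115329}{1182547188}$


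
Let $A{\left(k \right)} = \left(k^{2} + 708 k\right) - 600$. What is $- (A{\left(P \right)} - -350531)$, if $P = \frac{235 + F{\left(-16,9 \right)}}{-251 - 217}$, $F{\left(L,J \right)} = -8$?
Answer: $- \frac{76568123785}{219024} \approx -3.4959 \cdot 10^{5}$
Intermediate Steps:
$P = - \frac{227}{468}$ ($P = \frac{235 - 8}{-251 - 217} = \frac{227}{-468} = 227 \left(- \frac{1}{468}\right) = - \frac{227}{468} \approx -0.48504$)
$A{\left(k \right)} = -600 + k^{2} + 708 k$
$- (A{\left(P \right)} - -350531) = - (\left(-600 + \left(- \frac{227}{468}\right)^{2} + 708 \left(- \frac{227}{468}\right)\right) - -350531) = - (\left(-600 + \frac{51529}{219024} - \frac{13393}{39}\right) + 350531) = - (- \frac{206577959}{219024} + 350531) = \left(-1\right) \frac{76568123785}{219024} = - \frac{76568123785}{219024}$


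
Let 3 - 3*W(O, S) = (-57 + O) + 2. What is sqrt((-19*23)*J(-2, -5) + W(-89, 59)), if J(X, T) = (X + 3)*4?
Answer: I*sqrt(1699) ≈ 41.219*I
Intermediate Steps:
J(X, T) = 12 + 4*X (J(X, T) = (3 + X)*4 = 12 + 4*X)
W(O, S) = 58/3 - O/3 (W(O, S) = 1 - ((-57 + O) + 2)/3 = 1 - (-55 + O)/3 = 1 + (55/3 - O/3) = 58/3 - O/3)
sqrt((-19*23)*J(-2, -5) + W(-89, 59)) = sqrt((-19*23)*(12 + 4*(-2)) + (58/3 - 1/3*(-89))) = sqrt(-437*(12 - 8) + (58/3 + 89/3)) = sqrt(-437*4 + 49) = sqrt(-1748 + 49) = sqrt(-1699) = I*sqrt(1699)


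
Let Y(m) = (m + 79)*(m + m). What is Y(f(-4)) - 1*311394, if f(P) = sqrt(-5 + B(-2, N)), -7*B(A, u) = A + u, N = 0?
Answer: -2179824/7 + 158*I*sqrt(231)/7 ≈ -3.114e+5 + 343.06*I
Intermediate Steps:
B(A, u) = -A/7 - u/7 (B(A, u) = -(A + u)/7 = -A/7 - u/7)
f(P) = I*sqrt(231)/7 (f(P) = sqrt(-5 + (-1/7*(-2) - 1/7*0)) = sqrt(-5 + (2/7 + 0)) = sqrt(-5 + 2/7) = sqrt(-33/7) = I*sqrt(231)/7)
Y(m) = 2*m*(79 + m) (Y(m) = (79 + m)*(2*m) = 2*m*(79 + m))
Y(f(-4)) - 1*311394 = 2*(I*sqrt(231)/7)*(79 + I*sqrt(231)/7) - 1*311394 = 2*I*sqrt(231)*(79 + I*sqrt(231)/7)/7 - 311394 = -311394 + 2*I*sqrt(231)*(79 + I*sqrt(231)/7)/7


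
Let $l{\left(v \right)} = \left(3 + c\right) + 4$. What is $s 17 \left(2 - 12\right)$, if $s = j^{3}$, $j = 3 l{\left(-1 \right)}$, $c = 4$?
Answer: $-6109290$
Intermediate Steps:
$l{\left(v \right)} = 11$ ($l{\left(v \right)} = \left(3 + 4\right) + 4 = 7 + 4 = 11$)
$j = 33$ ($j = 3 \cdot 11 = 33$)
$s = 35937$ ($s = 33^{3} = 35937$)
$s 17 \left(2 - 12\right) = 35937 \cdot 17 \left(2 - 12\right) = 610929 \left(2 - 12\right) = 610929 \left(-10\right) = -6109290$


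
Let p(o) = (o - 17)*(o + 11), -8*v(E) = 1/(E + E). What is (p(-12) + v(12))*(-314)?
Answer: -874019/96 ≈ -9104.4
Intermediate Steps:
v(E) = -1/(16*E) (v(E) = -1/(8*(E + E)) = -1/(2*E)/8 = -1/(16*E))
p(o) = (-17 + o)*(11 + o)
(p(-12) + v(12))*(-314) = ((-187 + (-12)**2 - 6*(-12)) - 1/16/12)*(-314) = ((-187 + 144 + 72) - 1/16*1/12)*(-314) = (29 - 1/192)*(-314) = (5567/192)*(-314) = -874019/96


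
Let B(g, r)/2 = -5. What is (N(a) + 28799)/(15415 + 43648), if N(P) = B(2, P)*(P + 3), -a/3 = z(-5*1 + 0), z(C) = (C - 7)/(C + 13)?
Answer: 28724/59063 ≈ 0.48633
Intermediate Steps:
B(g, r) = -10 (B(g, r) = 2*(-5) = -10)
z(C) = (-7 + C)/(13 + C)
a = 9/2 (a = -3*(-7 + (-5*1 + 0))/(13 + (-5*1 + 0)) = -3*(-7 + (-5 + 0))/(13 + (-5 + 0)) = -3*(-7 - 5)/(13 - 5) = -3*(-12)/8 = -3*(-3/2) = 9/2 ≈ 4.5000)
N(P) = -30 - 10*P (N(P) = -10*(P + 3) = -10*(3 + P) = -30 - 10*P)
(N(a) + 28799)/(15415 + 43648) = ((-30 - 10*9/2) + 28799)/(15415 + 43648) = ((-30 - 45) + 28799)/59063 = (-75 + 28799)*(1/59063) = 28724*(1/59063) = 28724/59063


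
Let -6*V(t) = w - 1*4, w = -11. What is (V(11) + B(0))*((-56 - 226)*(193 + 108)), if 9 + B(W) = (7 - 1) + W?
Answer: 42441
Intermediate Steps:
B(W) = -3 + W (B(W) = -9 + ((7 - 1) + W) = -9 + (6 + W) = -3 + W)
V(t) = 5/2 (V(t) = -(-11 - 1*4)/6 = -(-11 - 4)/6 = -1/6*(-15) = 5/2)
(V(11) + B(0))*((-56 - 226)*(193 + 108)) = (5/2 + (-3 + 0))*((-56 - 226)*(193 + 108)) = (5/2 - 3)*(-282*301) = -1/2*(-84882) = 42441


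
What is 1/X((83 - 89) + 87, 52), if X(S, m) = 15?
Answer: 1/15 ≈ 0.066667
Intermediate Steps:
1/X((83 - 89) + 87, 52) = 1/15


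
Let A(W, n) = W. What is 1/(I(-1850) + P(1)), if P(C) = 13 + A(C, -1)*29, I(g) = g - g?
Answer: 1/42 ≈ 0.023810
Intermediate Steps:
I(g) = 0
P(C) = 13 + 29*C (P(C) = 13 + C*29 = 13 + 29*C)
1/(I(-1850) + P(1)) = 1/(0 + (13 + 29*1)) = 1/(0 + (13 + 29)) = 1/(0 + 42) = 1/42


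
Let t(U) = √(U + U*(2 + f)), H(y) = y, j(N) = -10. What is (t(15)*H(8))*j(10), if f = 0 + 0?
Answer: -240*√5 ≈ -536.66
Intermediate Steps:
f = 0
t(U) = √3*√U (t(U) = √(U + U*(2 + 0)) = √(U + U*2) = √(U + 2*U) = √(3*U) = √3*√U)
(t(15)*H(8))*j(10) = ((√3*√15)*8)*(-10) = ((3*√5)*8)*(-10) = (24*√5)*(-10) = -240*√5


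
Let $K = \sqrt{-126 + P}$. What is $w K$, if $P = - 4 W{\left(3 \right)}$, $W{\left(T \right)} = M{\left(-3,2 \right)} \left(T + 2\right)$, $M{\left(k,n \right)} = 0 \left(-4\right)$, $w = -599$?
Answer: $- 1797 i \sqrt{14} \approx - 6723.8 i$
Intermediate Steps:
$M{\left(k,n \right)} = 0$
$W{\left(T \right)} = 0$ ($W{\left(T \right)} = 0 \left(T + 2\right) = 0 \left(2 + T\right) = 0$)
$P = 0$ ($P = \left(-4\right) 0 = 0$)
$K = 3 i \sqrt{14}$ ($K = \sqrt{-126 + 0} = \sqrt{-126} = 3 i \sqrt{14} \approx 11.225 i$)
$w K = - 599 \cdot 3 i \sqrt{14} = - 1797 i \sqrt{14}$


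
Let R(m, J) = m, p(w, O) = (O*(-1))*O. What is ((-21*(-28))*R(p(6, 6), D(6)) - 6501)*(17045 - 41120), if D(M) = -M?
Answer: 666131175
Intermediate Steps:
p(w, O) = -O² (p(w, O) = (-O)*O = -O²)
((-21*(-28))*R(p(6, 6), D(6)) - 6501)*(17045 - 41120) = ((-21*(-28))*(-1*6²) - 6501)*(17045 - 41120) = (588*(-1*36) - 6501)*(-24075) = (588*(-36) - 6501)*(-24075) = (-21168 - 6501)*(-24075) = -27669*(-24075) = 666131175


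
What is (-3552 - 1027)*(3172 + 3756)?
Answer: -31723312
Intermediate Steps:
(-3552 - 1027)*(3172 + 3756) = -4579*6928 = -31723312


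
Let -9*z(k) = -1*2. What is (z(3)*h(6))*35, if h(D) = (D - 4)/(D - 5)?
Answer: 140/9 ≈ 15.556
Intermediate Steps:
h(D) = (-4 + D)/(-5 + D)
z(k) = 2/9 (z(k) = -(-1)*2/9 = -⅑*(-2) = 2/9)
(z(3)*h(6))*35 = (2*((-4 + 6)/(-5 + 6))/9)*35 = (2*(2/1)/9)*35 = (2*(1*2)/9)*35 = ((2/9)*2)*35 = (4/9)*35 = 140/9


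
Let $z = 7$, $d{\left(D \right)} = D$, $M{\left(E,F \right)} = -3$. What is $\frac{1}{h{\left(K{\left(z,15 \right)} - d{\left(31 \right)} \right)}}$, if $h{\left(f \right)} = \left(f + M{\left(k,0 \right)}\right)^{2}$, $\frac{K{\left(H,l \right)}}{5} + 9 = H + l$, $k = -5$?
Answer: $\frac{1}{961} \approx 0.0010406$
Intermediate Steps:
$K{\left(H,l \right)} = -45 + 5 H + 5 l$ ($K{\left(H,l \right)} = -45 + 5 \left(H + l\right) = -45 + \left(5 H + 5 l\right) = -45 + 5 H + 5 l$)
$h{\left(f \right)} = \left(-3 + f\right)^{2}$ ($h{\left(f \right)} = \left(f - 3\right)^{2} = \left(-3 + f\right)^{2}$)
$\frac{1}{h{\left(K{\left(z,15 \right)} - d{\left(31 \right)} \right)}} = \frac{1}{\left(-3 + \left(\left(-45 + 5 \cdot 7 + 5 \cdot 15\right) - 31\right)\right)^{2}} = \frac{1}{\left(-3 + \left(\left(-45 + 35 + 75\right) - 31\right)\right)^{2}} = \frac{1}{\left(-3 + \left(65 - 31\right)\right)^{2}} = \frac{1}{\left(-3 + 34\right)^{2}} = \frac{1}{31^{2}} = \frac{1}{961}$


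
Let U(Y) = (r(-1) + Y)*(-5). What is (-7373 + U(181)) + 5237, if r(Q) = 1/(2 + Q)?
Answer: -3046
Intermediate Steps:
U(Y) = -5 - 5*Y (U(Y) = (1/(2 - 1) + Y)*(-5) = (1/1 + Y)*(-5) = (1 + Y)*(-5) = -5 - 5*Y)
(-7373 + U(181)) + 5237 = (-7373 + (-5 - 5*181)) + 5237 = (-7373 + (-5 - 905)) + 5237 = (-7373 - 910) + 5237 = -8283 + 5237 = -3046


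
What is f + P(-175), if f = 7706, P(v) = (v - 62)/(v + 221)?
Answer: 354239/46 ≈ 7700.8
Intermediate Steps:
P(v) = (-62 + v)/(221 + v)
f + P(-175) = 7706 + (-62 - 175)/(221 - 175) = 7706 - 237/46 = 354239/46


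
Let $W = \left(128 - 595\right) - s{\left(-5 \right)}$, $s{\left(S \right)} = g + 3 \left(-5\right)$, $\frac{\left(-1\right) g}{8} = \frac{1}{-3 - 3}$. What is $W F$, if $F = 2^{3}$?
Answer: $- \frac{10880}{3} \approx -3626.7$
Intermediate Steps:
$g = \frac{4}{3}$ ($g = - \frac{8}{-3 - 3} = - \frac{8}{-6} = \left(-8\right) \left(- \frac{1}{6}\right) = \frac{4}{3} \approx 1.3333$)
$s{\left(S \right)} = - \frac{41}{3}$ ($s{\left(S \right)} = \frac{4}{3} + 3 \left(-5\right) = \frac{4}{3} - 15 = - \frac{41}{3}$)
$W = - \frac{1360}{3}$ ($W = \left(128 - 595\right) - - \frac{41}{3} = \left(128 - 595\right) + \frac{41}{3} = -467 + \frac{41}{3} = - \frac{1360}{3} \approx -453.33$)
$F = 8$
$W F = \left(- \frac{1360}{3}\right) 8 = - \frac{10880}{3}$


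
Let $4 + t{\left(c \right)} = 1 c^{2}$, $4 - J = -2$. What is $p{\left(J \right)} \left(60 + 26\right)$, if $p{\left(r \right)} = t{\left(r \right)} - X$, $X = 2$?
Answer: $2580$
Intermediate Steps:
$J = 6$ ($J = 4 - -2 = 4 + 2 = 6$)
$t{\left(c \right)} = -4 + c^{2}$ ($t{\left(c \right)} = -4 + 1 c^{2} = -4 + c^{2}$)
$p{\left(r \right)} = -6 + r^{2}$ ($p{\left(r \right)} = \left(-4 + r^{2}\right) - 2 = -6 + r^{2}$)
$p{\left(J \right)} \left(60 + 26\right) = \left(-6 + 6^{2}\right) \left(60 + 26\right) = \left(-6 + 36\right) 86 = 30 \cdot 86 = 2580$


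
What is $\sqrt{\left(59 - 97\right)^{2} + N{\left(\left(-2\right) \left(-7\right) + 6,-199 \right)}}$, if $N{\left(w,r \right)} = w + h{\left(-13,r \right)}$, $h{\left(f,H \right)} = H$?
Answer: $\sqrt{1265} \approx 35.567$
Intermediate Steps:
$N{\left(w,r \right)} = r + w$ ($N{\left(w,r \right)} = w + r = r + w$)
$\sqrt{\left(59 - 97\right)^{2} + N{\left(\left(-2\right) \left(-7\right) + 6,-199 \right)}} = \sqrt{\left(59 - 97\right)^{2} + \left(-199 + \left(\left(-2\right) \left(-7\right) + 6\right)\right)} = \sqrt{\left(-38\right)^{2} + \left(-199 + \left(14 + 6\right)\right)} = \sqrt{1444 + \left(-199 + 20\right)} = \sqrt{1444 - 179} = \sqrt{1265}$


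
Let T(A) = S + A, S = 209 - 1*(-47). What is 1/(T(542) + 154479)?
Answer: 1/155277 ≈ 6.4401e-6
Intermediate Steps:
S = 256 (S = 209 + 47 = 256)
T(A) = 256 + A
1/(T(542) + 154479) = 1/((256 + 542) + 154479) = 1/(798 + 154479) = 1/155277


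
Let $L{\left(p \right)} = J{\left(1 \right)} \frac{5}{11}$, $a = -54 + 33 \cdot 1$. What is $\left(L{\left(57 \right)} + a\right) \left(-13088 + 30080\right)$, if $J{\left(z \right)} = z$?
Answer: $- \frac{3840192}{11} \approx -3.4911 \cdot 10^{5}$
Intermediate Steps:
$a = -21$ ($a = -54 + 33 = -21$)
$L{\left(p \right)} = \frac{5}{11}$ ($L{\left(p \right)} = 1 \cdot \frac{5}{11} = \frac{5}{11}$)
$\left(L{\left(57 \right)} + a\right) \left(-13088 + 30080\right) = \left(\frac{5}{11} - 21\right) \left(-13088 + 30080\right) = \left(- \frac{226}{11}\right) 16992 = - \frac{3840192}{11}$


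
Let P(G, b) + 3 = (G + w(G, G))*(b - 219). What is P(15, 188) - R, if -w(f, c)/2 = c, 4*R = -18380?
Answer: 5057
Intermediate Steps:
R = -4595 (R = (¼)*(-18380) = -4595)
w(f, c) = -2*c
P(G, b) = -3 - G*(-219 + b) (P(G, b) = -3 + (G - 2*G)*(b - 219) = -3 + (-G)*(-219 + b) = -3 - G*(-219 + b))
P(15, 188) - R = (-3 + 219*15 - 1*15*188) - 1*(-4595) = (-3 + 3285 - 2820) + 4595 = 462 + 4595 = 5057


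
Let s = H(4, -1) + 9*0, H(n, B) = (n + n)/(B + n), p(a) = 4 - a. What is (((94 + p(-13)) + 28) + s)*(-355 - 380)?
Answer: -104125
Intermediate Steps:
H(n, B) = 2*n/(B + n) (H(n, B) = (2*n)/(B + n) = 2*n/(B + n))
s = 8/3 (s = 2*4/(-1 + 4) + 9*0 = 2*4/3 + 0 = 2*4*(1/3) + 0 = 8/3 + 0 = 8/3 ≈ 2.6667)
(((94 + p(-13)) + 28) + s)*(-355 - 380) = (((94 + (4 - 1*(-13))) + 28) + 8/3)*(-355 - 380) = (((94 + (4 + 13)) + 28) + 8/3)*(-735) = (((94 + 17) + 28) + 8/3)*(-735) = ((111 + 28) + 8/3)*(-735) = (139 + 8/3)*(-735) = (425/3)*(-735) = -104125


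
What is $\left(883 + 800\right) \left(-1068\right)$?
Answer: $-1797444$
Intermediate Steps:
$\left(883 + 800\right) \left(-1068\right) = 1683 \left(-1068\right) = -1797444$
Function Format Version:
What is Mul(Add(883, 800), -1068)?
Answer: -1797444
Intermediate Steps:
Mul(Add(883, 800), -1068) = Mul(1683, -1068) = -1797444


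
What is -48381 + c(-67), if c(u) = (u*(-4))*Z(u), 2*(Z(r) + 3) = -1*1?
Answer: -49319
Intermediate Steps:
Z(r) = -7/2 (Z(r) = -3 + (-1*1)/2 = -3 + (1/2)*(-1) = -3 - 1/2 = -7/2)
c(u) = 14*u (c(u) = (u*(-4))*(-7/2) = -4*u*(-7/2) = 14*u)
-48381 + c(-67) = -48381 + 14*(-67) = -48381 - 938 = -49319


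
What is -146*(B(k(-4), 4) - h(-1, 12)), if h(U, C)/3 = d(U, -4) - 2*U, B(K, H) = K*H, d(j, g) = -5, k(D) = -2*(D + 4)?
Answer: -1314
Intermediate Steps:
k(D) = -8 - 2*D (k(D) = -2*(4 + D) = -8 - 2*D)
B(K, H) = H*K
h(U, C) = -15 - 6*U (h(U, C) = 3*(-5 - 2*U) = -15 - 6*U)
-146*(B(k(-4), 4) - h(-1, 12)) = -146*(4*(-8 - 2*(-4)) - (-15 - 6*(-1))) = -146*(4*(-8 + 8) - (-15 + 6)) = -146*(4*0 - 1*(-9)) = -146*(0 + 9) = -146*9 = -1314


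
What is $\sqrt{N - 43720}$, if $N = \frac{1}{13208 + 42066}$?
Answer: $\frac{i \sqrt{133574003067446}}{55274} \approx 209.09 i$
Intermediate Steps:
$N = \frac{1}{55274} \approx 1.8092 \cdot 10^{-5}$
$\sqrt{N - 43720} = \sqrt{\frac{1}{55274} - 43720} = \sqrt{- \frac{2416579279}{55274}} = \frac{i \sqrt{133574003067446}}{55274}$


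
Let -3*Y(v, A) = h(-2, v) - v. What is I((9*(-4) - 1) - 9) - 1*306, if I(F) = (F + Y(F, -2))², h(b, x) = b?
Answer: 30370/9 ≈ 3374.4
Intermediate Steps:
Y(v, A) = ⅔ + v/3 (Y(v, A) = -(-2 - v)/3 = ⅔ + v/3)
I(F) = (⅔ + 4*F/3)² (I(F) = (F + (⅔ + F/3))² = (⅔ + 4*F/3)²)
I((9*(-4) - 1) - 9) - 1*306 = 4*(1 + 2*((9*(-4) - 1) - 9))²/9 - 1*306 = 4*(1 + 2*((-36 - 1) - 9))²/9 - 306 = 4*(1 + 2*(-37 - 9))²/9 - 306 = 4*(1 + 2*(-46))²/9 - 306 = 4*(1 - 92)²/9 - 306 = (4/9)*(-91)² - 306 = (4/9)*8281 - 306 = 33124/9 - 306 = 30370/9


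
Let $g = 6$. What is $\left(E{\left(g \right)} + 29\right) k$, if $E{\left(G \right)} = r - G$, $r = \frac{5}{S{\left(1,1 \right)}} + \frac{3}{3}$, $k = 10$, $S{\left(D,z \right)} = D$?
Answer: $290$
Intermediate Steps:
$r = 6$ ($r = \frac{5}{1} + \frac{3}{3} = 5 \cdot 1 + 3 \cdot \frac{1}{3} = 5 + 1 = 6$)
$E{\left(G \right)} = 6 - G$
$\left(E{\left(g \right)} + 29\right) k = \left(\left(6 - 6\right) + 29\right) 10 = \left(0 + 29\right) 10 = 29 \cdot 10 = 290$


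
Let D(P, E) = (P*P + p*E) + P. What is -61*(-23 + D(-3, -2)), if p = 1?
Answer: 1159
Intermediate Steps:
D(P, E) = E + P + P² (D(P, E) = (P*P + 1*E) + P = (P² + E) + P = (E + P²) + P = E + P + P²)
-61*(-23 + D(-3, -2)) = -61*(-23 + (-2 - 3 + (-3)²)) = -61*(-23 + (-2 - 3 + 9)) = -61*(-23 + 4) = -61*(-19) = 1159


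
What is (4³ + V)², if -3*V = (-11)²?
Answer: 5041/9 ≈ 560.11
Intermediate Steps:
V = -121/3 (V = -⅓*(-11)² = -⅓*121 = -121/3 ≈ -40.333)
(4³ + V)² = (4³ - 121/3)² = (64 - 121/3)² = (71/3)² = 5041/9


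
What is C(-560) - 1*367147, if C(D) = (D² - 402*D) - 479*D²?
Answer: -150042827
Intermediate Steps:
C(D) = -478*D² - 402*D
C(-560) - 1*367147 = -2*(-560)*(201 + 239*(-560)) - 1*367147 = -2*(-560)*(201 - 133840) - 367147 = -2*(-560)*(-133639) - 367147 = -149675680 - 367147 = -150042827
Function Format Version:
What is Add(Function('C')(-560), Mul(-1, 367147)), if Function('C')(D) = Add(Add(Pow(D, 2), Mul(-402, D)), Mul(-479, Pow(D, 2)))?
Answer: -150042827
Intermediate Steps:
Function('C')(D) = Add(Mul(-478, Pow(D, 2)), Mul(-402, D))
Add(Function('C')(-560), Mul(-1, 367147)) = Add(Mul(-2, -560, Add(201, Mul(239, -560))), Mul(-1, 367147)) = Add(Mul(-2, -560, Add(201, -133840)), -367147) = Add(Mul(-2, -560, -133639), -367147) = Add(-149675680, -367147) = -150042827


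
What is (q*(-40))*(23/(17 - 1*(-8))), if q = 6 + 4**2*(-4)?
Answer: 10672/5 ≈ 2134.4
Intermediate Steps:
q = -58 (q = 6 + 16*(-4) = 6 - 64 = -58)
(q*(-40))*(23/(17 - 1*(-8))) = (-58*(-40))*(23/(17 - 1*(-8))) = 2320*(23/(17 + 8)) = 2320*(23/25) = 10672/5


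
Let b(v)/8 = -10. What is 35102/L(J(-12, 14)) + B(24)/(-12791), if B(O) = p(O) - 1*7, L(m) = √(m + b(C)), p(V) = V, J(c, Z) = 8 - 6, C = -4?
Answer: -17/12791 - 17551*I*√78/39 ≈ -0.0013291 - 3974.5*I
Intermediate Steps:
b(v) = -80 (b(v) = 8*(-10) = -80)
J(c, Z) = 2
L(m) = √(-80 + m) (L(m) = √(m - 80) = √(-80 + m))
B(O) = -7 + O (B(O) = O - 1*7 = O - 7 = -7 + O)
35102/L(J(-12, 14)) + B(24)/(-12791) = 35102/(√(-80 + 2)) + (-7 + 24)/(-12791) = 35102/(√(-78)) + 17*(-1/12791) = 35102/((I*√78)) - 17/12791 = 35102*(-I*√78/78) - 17/12791 = -17551*I*√78/39 - 17/12791 = -17/12791 - 17551*I*√78/39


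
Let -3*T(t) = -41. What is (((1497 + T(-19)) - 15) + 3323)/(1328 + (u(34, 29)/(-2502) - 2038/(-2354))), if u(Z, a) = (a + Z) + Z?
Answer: 14190269808/3913201481 ≈ 3.6263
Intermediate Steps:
T(t) = 41/3 (T(t) = -⅓*(-41) = 41/3)
u(Z, a) = a + 2*Z (u(Z, a) = (Z + a) + Z = a + 2*Z)
(((1497 + T(-19)) - 15) + 3323)/(1328 + (u(34, 29)/(-2502) - 2038/(-2354))) = (((1497 + 41/3) - 15) + 3323)/(1328 + ((29 + 2*34)/(-2502) - 2038/(-2354))) = ((4532/3 - 15) + 3323)/(1328 + ((29 + 68)*(-1/2502) - 2038*(-1/2354))) = (4487/3 + 3323)/(1328 + (97*(-1/2502) + 1019/1177)) = 14456/(3*(1328 + (-97/2502 + 1019/1177))) = 14456/(3*(1328 + 2435369/2944854)) = 14456/(3*(3913201481/2944854)) = (14456/3)*(2944854/3913201481) = 14190269808/3913201481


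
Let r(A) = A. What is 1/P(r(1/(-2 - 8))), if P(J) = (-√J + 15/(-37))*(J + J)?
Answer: 27750/3619 - 6845*I*√10/3619 ≈ 7.6679 - 5.9812*I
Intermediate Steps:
P(J) = 2*J*(-15/37 - √J) (P(J) = (-√J + 15*(-1/37))*(2*J) = (-√J - 15/37)*(2*J) = (-15/37 - √J)*(2*J) = 2*J*(-15/37 - √J))
1/P(r(1/(-2 - 8))) = 1/(-2*(-I*√10/100) - 30/(37*(-2 - 8))) = 1/(-2*(-I*√10/100) - 30/37/(-10)) = 1/(-(-1)*I*√10/50 - 30/37*(-⅒)) = 1/(-(-1)*I*√10/50 + 3/37) = 1/(I*√10/50 + 3/37) = 1/(3/37 + I*√10/50)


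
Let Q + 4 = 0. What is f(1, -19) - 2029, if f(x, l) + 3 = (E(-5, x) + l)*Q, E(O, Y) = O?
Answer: -1936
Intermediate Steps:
Q = -4 (Q = -4 + 0 = -4)
f(x, l) = 17 - 4*l (f(x, l) = -3 + (-5 + l)*(-4) = -3 + (20 - 4*l) = 17 - 4*l)
f(1, -19) - 2029 = (17 - 4*(-19)) - 2029 = (17 + 76) - 2029 = 93 - 2029 = -1936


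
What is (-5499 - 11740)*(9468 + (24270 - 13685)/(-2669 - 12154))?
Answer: -2419210568381/14823 ≈ -1.6321e+8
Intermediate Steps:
(-5499 - 11740)*(9468 + (24270 - 13685)/(-2669 - 12154)) = -17239*(9468 + 10585/(-14823)) = -17239*(9468 + 10585*(-1/14823)) = -17239*(9468 - 10585/14823) = -17239*140333579/14823 = -2419210568381/14823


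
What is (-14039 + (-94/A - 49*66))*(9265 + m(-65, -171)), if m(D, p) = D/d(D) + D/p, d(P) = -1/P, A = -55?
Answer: -14886211991/171 ≈ -8.7054e+7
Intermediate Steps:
m(D, p) = -D² + D/p (m(D, p) = D/((-1/D)) + D/p = D*(-D) + D/p = -D² + D/p)
(-14039 + (-94/A - 49*66))*(9265 + m(-65, -171)) = (-14039 + (-94/(-55) - 49*66))*(9265 + (-1*(-65)² - 65/(-171))) = (-14039 + (-94*(-1/55) - 3234))*(9265 + (-1*4225 - 65*(-1/171))) = (-14039 + (94/55 - 3234))*(9265 + (-4225 + 65/171)) = (-14039 - 177776/55)*(9265 - 722410/171) = -949921/55*861905/171 = -14886211991/171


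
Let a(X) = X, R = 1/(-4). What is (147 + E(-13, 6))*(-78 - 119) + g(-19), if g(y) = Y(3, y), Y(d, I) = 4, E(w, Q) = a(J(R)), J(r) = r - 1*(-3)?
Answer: -117987/4 ≈ -29497.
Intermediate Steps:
R = -1/4 (R = 1*(-1/4) = -1/4 ≈ -0.25000)
J(r) = 3 + r (J(r) = r + 3 = 3 + r)
E(w, Q) = 11/4 (E(w, Q) = 3 - 1/4 = 11/4)
g(y) = 4
(147 + E(-13, 6))*(-78 - 119) + g(-19) = (147 + 11/4)*(-78 - 119) + 4 = (599/4)*(-197) + 4 = -118003/4 + 4 = -117987/4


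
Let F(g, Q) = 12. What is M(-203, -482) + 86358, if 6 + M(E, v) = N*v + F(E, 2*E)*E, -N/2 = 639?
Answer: 699912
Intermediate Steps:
N = -1278 (N = -2*639 = -1278)
M(E, v) = -6 - 1278*v + 12*E (M(E, v) = -6 + (-1278*v + 12*E) = -6 - 1278*v + 12*E)
M(-203, -482) + 86358 = (-6 - 1278*(-482) + 12*(-203)) + 86358 = (-6 + 615996 - 2436) + 86358 = 613554 + 86358 = 699912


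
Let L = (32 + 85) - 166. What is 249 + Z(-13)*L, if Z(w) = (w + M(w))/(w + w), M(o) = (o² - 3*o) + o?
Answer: 592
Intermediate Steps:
L = -49 (L = 117 - 166 = -49)
M(o) = o² - 2*o
Z(w) = (w + w*(-2 + w))/(2*w) (Z(w) = (w + w*(-2 + w))/(w + w) = (w + w*(-2 + w))/((2*w)) = (w + w*(-2 + w))*(1/(2*w)) = (w + w*(-2 + w))/(2*w))
249 + Z(-13)*L = 249 + (-½ + (½)*(-13))*(-49) = 249 + (-½ - 13/2)*(-49) = 249 - 7*(-49) = 249 + 343 = 592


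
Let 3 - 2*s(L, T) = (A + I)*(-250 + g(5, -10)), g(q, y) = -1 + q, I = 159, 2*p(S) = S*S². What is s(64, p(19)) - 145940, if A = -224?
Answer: -307867/2 ≈ -1.5393e+5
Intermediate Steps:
p(S) = S³/2 (p(S) = (S*S²)/2 = S³/2)
s(L, T) = -15987/2 (s(L, T) = 3/2 - (-224 + 159)*(-250 + (-1 + 5))/2 = 3/2 - (-65)*(-250 + 4)/2 = 3/2 - (-65)*(-246)/2 = 3/2 - ½*15990 = 3/2 - 7995 = -15987/2)
s(64, p(19)) - 145940 = -15987/2 - 145940 = -307867/2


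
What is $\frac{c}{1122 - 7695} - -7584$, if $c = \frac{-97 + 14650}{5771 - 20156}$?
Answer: $\frac{1626047553}{214405} \approx 7584.0$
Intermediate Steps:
$c = - \frac{693}{685}$ ($c = \frac{14553}{-14385} = 14553 \left(- \frac{1}{14385}\right) = - \frac{693}{685} \approx -1.0117$)
$\frac{c}{1122 - 7695} - -7584 = - \frac{693}{685 \left(1122 - 7695\right)} - -7584 = - \frac{693}{685 \left(1122 - 7695\right)} + 7584 = - \frac{693}{685 \left(-6573\right)} + 7584 = \left(- \frac{693}{685}\right) \left(- \frac{1}{6573}\right) + 7584 = \frac{33}{214405} + 7584 = \frac{1626047553}{214405}$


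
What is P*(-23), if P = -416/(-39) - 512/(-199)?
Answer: -181792/597 ≈ -304.51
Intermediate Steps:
P = 7904/597 (P = -416*(-1/39) - 512*(-1/199) = 32/3 + 512/199 = 7904/597 ≈ 13.240)
P*(-23) = (7904/597)*(-23) = -181792/597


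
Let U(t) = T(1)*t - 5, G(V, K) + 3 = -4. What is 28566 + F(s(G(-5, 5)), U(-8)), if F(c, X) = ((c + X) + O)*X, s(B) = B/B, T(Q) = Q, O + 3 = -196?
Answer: 31309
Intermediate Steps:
O = -199 (O = -3 - 196 = -199)
G(V, K) = -7 (G(V, K) = -3 - 4 = -7)
s(B) = 1
U(t) = -5 + t (U(t) = 1*t - 5 = t - 5 = -5 + t)
F(c, X) = X*(-199 + X + c) (F(c, X) = ((c + X) - 199)*X = ((X + c) - 199)*X = (-199 + X + c)*X = X*(-199 + X + c))
28566 + F(s(G(-5, 5)), U(-8)) = 28566 + (-5 - 8)*(-199 + (-5 - 8) + 1) = 28566 - 13*(-199 - 13 + 1) = 28566 - 13*(-211) = 28566 + 2743 = 31309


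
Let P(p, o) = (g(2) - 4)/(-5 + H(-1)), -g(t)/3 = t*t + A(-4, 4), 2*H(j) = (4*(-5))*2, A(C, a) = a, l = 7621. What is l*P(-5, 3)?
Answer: 213388/25 ≈ 8535.5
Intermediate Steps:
H(j) = -20 (H(j) = ((4*(-5))*2)/2 = (-20*2)/2 = (1/2)*(-40) = -20)
g(t) = -12 - 3*t**2 (g(t) = -3*(t*t + 4) = -3*(t**2 + 4) = -3*(4 + t**2) = -12 - 3*t**2)
P(p, o) = 28/25 (P(p, o) = ((-12 - 3*2**2) - 4)/(-5 - 20) = ((-12 - 3*4) - 4)/(-25) = ((-12 - 12) - 4)*(-1/25) = (-24 - 4)*(-1/25) = -28*(-1/25) = 28/25)
l*P(-5, 3) = 7621*(28/25) = 213388/25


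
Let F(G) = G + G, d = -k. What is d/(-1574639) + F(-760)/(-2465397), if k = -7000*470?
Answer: -737160243520/352919115153 ≈ -2.0888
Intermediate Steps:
k = -3290000
d = 3290000 (d = -1*(-3290000) = 3290000)
F(G) = 2*G
d/(-1574639) + F(-760)/(-2465397) = 3290000/(-1574639) + (2*(-760))/(-2465397) = 3290000*(-1/1574639) - 1520*(-1/2465397) = -3290000/1574639 + 1520/2465397 = -737160243520/352919115153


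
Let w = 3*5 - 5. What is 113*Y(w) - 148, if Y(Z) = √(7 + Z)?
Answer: -148 + 113*√17 ≈ 317.91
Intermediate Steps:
w = 10 (w = 15 - 5 = 10)
113*Y(w) - 148 = 113*√(7 + 10) - 148 = 113*√17 - 148 = -148 + 113*√17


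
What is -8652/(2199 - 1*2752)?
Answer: 1236/79 ≈ 15.646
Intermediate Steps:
-8652/(2199 - 1*2752) = -8652/(2199 - 2752) = -8652/(-553) = -8652*(-1/553) = 1236/79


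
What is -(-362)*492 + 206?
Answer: 178310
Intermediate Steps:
-(-362)*492 + 206 = -362*(-492) + 206 = 178104 + 206 = 178310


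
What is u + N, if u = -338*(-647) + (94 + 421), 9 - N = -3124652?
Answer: 3343862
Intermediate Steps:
N = 3124661 (N = 9 - 1*(-3124652) = 9 + 3124652 = 3124661)
u = 219201 (u = 218686 + 515 = 219201)
u + N = 219201 + 3124661 = 3343862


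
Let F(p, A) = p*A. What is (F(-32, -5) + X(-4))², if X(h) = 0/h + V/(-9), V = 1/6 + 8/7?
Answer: 3651180625/142884 ≈ 25553.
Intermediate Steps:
F(p, A) = A*p
V = 55/42 (V = 1*(⅙) + 8*(⅐) = ⅙ + 8/7 = 55/42 ≈ 1.3095)
X(h) = -55/378 (X(h) = 0/h + (55/42)/(-9) = 0 + (55/42)*(-⅑) = 0 - 55/378 = -55/378)
(F(-32, -5) + X(-4))² = (-5*(-32) - 55/378)² = (160 - 55/378)² = (60425/378)² = 3651180625/142884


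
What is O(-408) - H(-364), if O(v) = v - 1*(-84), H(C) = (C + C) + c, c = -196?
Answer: 600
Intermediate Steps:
H(C) = -196 + 2*C (H(C) = (C + C) - 196 = 2*C - 196 = -196 + 2*C)
O(v) = 84 + v (O(v) = v + 84 = 84 + v)
O(-408) - H(-364) = (84 - 408) - (-196 + 2*(-364)) = -324 - (-196 - 728) = -324 - 1*(-924) = -324 + 924 = 600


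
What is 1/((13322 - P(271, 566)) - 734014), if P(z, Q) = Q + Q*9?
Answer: -1/726352 ≈ -1.3767e-6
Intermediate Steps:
P(z, Q) = 10*Q (P(z, Q) = Q + 9*Q = 10*Q)
1/((13322 - P(271, 566)) - 734014) = 1/((13322 - 10*566) - 734014) = 1/((13322 - 1*5660) - 734014) = 1/((13322 - 5660) - 734014) = 1/(7662 - 734014) = 1/(-726352) = -1/726352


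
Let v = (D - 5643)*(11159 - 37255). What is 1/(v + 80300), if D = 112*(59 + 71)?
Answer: -1/232617732 ≈ -4.2989e-9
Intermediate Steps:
D = 14560 (D = 112*130 = 14560)
v = -232698032 (v = (14560 - 5643)*(11159 - 37255) = 8917*(-26096) = -232698032)
1/(v + 80300) = 1/(-232698032 + 80300) = 1/(-232617732) = -1/232617732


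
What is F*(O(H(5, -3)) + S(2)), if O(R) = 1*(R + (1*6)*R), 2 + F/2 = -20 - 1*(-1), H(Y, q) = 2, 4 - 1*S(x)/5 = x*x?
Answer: -588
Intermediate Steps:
S(x) = 20 - 5*x² (S(x) = 20 - 5*x*x = 20 - 5*x²)
F = -42 (F = -4 + 2*(-20 - 1*(-1)) = -4 + 2*(-20 + 1) = -4 + 2*(-19) = -4 - 38 = -42)
O(R) = 7*R (O(R) = 1*(R + 6*R) = 1*(7*R) = 7*R)
F*(O(H(5, -3)) + S(2)) = -42*(7*2 + (20 - 5*2²)) = -42*(14 + (20 - 5*4)) = -42*(14 + (20 - 20)) = -42*(14 + 0) = -42*14 = -588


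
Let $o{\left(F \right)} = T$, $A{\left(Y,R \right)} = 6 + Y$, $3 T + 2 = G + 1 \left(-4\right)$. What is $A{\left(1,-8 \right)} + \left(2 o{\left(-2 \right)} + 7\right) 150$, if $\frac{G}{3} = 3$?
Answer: $1357$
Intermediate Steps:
$G = 9$ ($G = 3 \cdot 3 = 9$)
$T = 1$ ($T = - \frac{2}{3} + \frac{9 + 1 \left(-4\right)}{3} = - \frac{2}{3} + \frac{9 - 4}{3} = - \frac{2}{3} + \frac{1}{3} \cdot 5 = - \frac{2}{3} + \frac{5}{3} = 1$)
$o{\left(F \right)} = 1$
$A{\left(1,-8 \right)} + \left(2 o{\left(-2 \right)} + 7\right) 150 = \left(6 + 1\right) + \left(2 \cdot 1 + 7\right) 150 = 7 + \left(2 + 7\right) 150 = 7 + 9 \cdot 150 = 7 + 1350 = 1357$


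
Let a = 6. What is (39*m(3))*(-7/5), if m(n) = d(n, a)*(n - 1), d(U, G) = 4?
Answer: -2184/5 ≈ -436.80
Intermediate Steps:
m(n) = -4 + 4*n (m(n) = 4*(n - 1) = 4*(-1 + n) = -4 + 4*n)
(39*m(3))*(-7/5) = (39*(-4 + 4*3))*(-7/5) = (39*(-4 + 12))*(-7*⅕) = (39*8)*(-7/5) = 312*(-7/5) = -2184/5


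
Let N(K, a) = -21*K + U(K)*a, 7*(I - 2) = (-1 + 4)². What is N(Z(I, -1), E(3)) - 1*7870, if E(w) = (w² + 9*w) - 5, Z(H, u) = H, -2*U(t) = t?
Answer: -111859/14 ≈ -7989.9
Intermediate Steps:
U(t) = -t/2
I = 23/7 (I = 2 + (-1 + 4)²/7 = 2 + (⅐)*3² = 2 + (⅐)*9 = 2 + 9/7 = 23/7 ≈ 3.2857)
E(w) = -5 + w² + 9*w
N(K, a) = -21*K - K*a/2 (N(K, a) = -21*K + (-K/2)*a = -21*K - K*a/2)
N(Z(I, -1), E(3)) - 1*7870 = (½)*(23/7)*(-42 - (-5 + 3² + 9*3)) - 1*7870 = (½)*(23/7)*(-42 - (-5 + 9 + 27)) - 7870 = (½)*(23/7)*(-42 - 1*31) - 7870 = (½)*(23/7)*(-42 - 31) - 7870 = (½)*(23/7)*(-73) - 7870 = -1679/14 - 7870 = -111859/14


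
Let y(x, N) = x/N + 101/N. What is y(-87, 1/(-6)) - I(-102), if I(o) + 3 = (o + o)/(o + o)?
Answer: -82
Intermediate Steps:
y(x, N) = 101/N + x/N
I(o) = -2 (I(o) = -3 + (o + o)/(o + o) = -3 + (2*o)/((2*o)) = -3 + (2*o)*(1/(2*o)) = -3 + 1 = -2)
y(-87, 1/(-6)) - I(-102) = (101 - 87)/(1/(-6)) - 1*(-2) = 14/(-⅙) + 2 = -6*14 + 2 = -84 + 2 = -82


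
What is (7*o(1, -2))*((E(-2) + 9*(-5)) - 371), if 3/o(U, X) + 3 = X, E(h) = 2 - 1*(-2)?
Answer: 8652/5 ≈ 1730.4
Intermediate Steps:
E(h) = 4 (E(h) = 2 + 2 = 4)
o(U, X) = 3/(-3 + X)
(7*o(1, -2))*((E(-2) + 9*(-5)) - 371) = (7*(3/(-3 - 2)))*((4 + 9*(-5)) - 371) = (7*(3/(-5)))*((4 - 45) - 371) = (7*(3*(-⅕)))*(-41 - 371) = (7*(-⅗))*(-412) = -21/5*(-412) = 8652/5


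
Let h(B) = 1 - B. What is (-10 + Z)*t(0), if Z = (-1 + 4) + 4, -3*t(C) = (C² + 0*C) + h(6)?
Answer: -5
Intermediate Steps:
t(C) = 5/3 - C²/3 (t(C) = -((C² + 0*C) + (1 - 1*6))/3 = -((C² + 0) + (1 - 6))/3 = -(C² - 5)/3 = -(-5 + C²)/3 = 5/3 - C²/3)
Z = 7 (Z = 3 + 4 = 7)
(-10 + Z)*t(0) = (-10 + 7)*(5/3 - ⅓*0²) = -3*(5/3 - ⅓*0) = -3*(5/3 + 0) = -3*5/3 = -5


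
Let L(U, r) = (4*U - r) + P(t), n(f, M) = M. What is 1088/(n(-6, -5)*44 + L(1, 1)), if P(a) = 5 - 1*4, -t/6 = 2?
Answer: -136/27 ≈ -5.0370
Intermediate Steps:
t = -12 (t = -6*2 = -12)
P(a) = 1 (P(a) = 5 - 4 = 1)
L(U, r) = 1 - r + 4*U (L(U, r) = (4*U - r) + 1 = (-r + 4*U) + 1 = 1 - r + 4*U)
1088/(n(-6, -5)*44 + L(1, 1)) = 1088/(-5*44 + (1 - 1*1 + 4*1)) = 1088/(-220 + (1 - 1 + 4)) = 1088/(-220 + 4) = 1088/(-216) = 1088*(-1/216) = -136/27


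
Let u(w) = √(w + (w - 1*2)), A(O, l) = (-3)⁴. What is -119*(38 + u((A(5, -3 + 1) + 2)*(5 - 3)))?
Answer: -4522 - 119*√330 ≈ -6683.7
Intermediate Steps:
A(O, l) = 81
u(w) = √(-2 + 2*w) (u(w) = √(w + (w - 2)) = √(w + (-2 + w)) = √(-2 + 2*w))
-119*(38 + u((A(5, -3 + 1) + 2)*(5 - 3))) = -119*(38 + √(-2 + 2*((81 + 2)*(5 - 3)))) = -119*(38 + √(-2 + 2*(83*2))) = -119*(38 + √(-2 + 2*166)) = -119*(38 + √(-2 + 332)) = -119*(38 + √330) = -4522 - 119*√330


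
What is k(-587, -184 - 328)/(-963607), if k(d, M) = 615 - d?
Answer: -1202/963607 ≈ -0.0012474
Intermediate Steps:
k(-587, -184 - 328)/(-963607) = (615 - 1*(-587))/(-963607) = (615 + 587)*(-1/963607) = 1202*(-1/963607) = -1202/963607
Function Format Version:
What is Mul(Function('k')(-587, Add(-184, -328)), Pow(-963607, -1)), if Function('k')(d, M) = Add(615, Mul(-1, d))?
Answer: Rational(-1202, 963607) ≈ -0.0012474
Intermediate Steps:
Mul(Function('k')(-587, Add(-184, -328)), Pow(-963607, -1)) = Mul(Add(615, Mul(-1, -587)), Pow(-963607, -1)) = Mul(Add(615, 587), Rational(-1, 963607)) = Mul(1202, Rational(-1, 963607)) = Rational(-1202, 963607)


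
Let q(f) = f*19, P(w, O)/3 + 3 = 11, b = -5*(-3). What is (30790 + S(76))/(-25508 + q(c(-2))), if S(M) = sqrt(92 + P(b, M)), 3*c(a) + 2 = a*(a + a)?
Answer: -3079/2547 - sqrt(29)/12735 ≈ -1.2093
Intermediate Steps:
b = 15
P(w, O) = 24 (P(w, O) = -9 + 3*11 = -9 + 33 = 24)
c(a) = -2/3 + 2*a**2/3 (c(a) = -2/3 + (a*(a + a))/3 = -2/3 + (a*(2*a))/3 = -2/3 + (2*a**2)/3 = -2/3 + 2*a**2/3)
q(f) = 19*f
S(M) = 2*sqrt(29) (S(M) = sqrt(92 + 24) = sqrt(116) = 2*sqrt(29))
(30790 + S(76))/(-25508 + q(c(-2))) = (30790 + 2*sqrt(29))/(-25508 + 19*(-2/3 + (2/3)*(-2)**2)) = (30790 + 2*sqrt(29))/(-25508 + 19*(-2/3 + (2/3)*4)) = (30790 + 2*sqrt(29))/(-25508 + 19*(-2/3 + 8/3)) = (30790 + 2*sqrt(29))/(-25508 + 19*2) = (30790 + 2*sqrt(29))/(-25508 + 38) = (30790 + 2*sqrt(29))/(-25470) = (30790 + 2*sqrt(29))*(-1/25470) = -3079/2547 - sqrt(29)/12735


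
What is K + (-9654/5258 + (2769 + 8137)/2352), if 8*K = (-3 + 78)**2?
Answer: 38973460/55209 ≈ 705.93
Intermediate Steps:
K = 5625/8 (K = (-3 + 78)**2/8 = (1/8)*75**2 = (1/8)*5625 = 5625/8 ≈ 703.13)
K + (-9654/5258 + (2769 + 8137)/2352) = 5625/8 + (-9654/5258 + (2769 + 8137)/2352) = 5625/8 + (-9654*1/5258 + 10906*(1/2352)) = 5625/8 + (-4827/2629 + 779/168) = 5625/8 + 1237055/441672 = 38973460/55209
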